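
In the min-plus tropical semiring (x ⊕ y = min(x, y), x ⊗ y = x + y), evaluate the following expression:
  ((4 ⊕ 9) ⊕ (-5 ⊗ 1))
((4 ⊕ 9) ⊕ (-5 ⊗ 1)) = -4

Expand innermost to outermost. Recall ⊕ takes the minimum of its arguments and ⊗ takes their sum. Working out the expression ((4 ⊕ 9) ⊕ (-5 ⊗ 1)) gives -4.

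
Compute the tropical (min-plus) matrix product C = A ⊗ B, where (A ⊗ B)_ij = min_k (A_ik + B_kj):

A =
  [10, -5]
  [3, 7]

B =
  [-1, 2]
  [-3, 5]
A ⊗ B =
  [-8, 0]
  [2, 5]

Apply the min-plus product entry-by-entry:
  C[0][0] = min over k of (A[0][0] + B[0][0] = 10 + -1 = 9, A[0][1] + B[1][0] = -5 + -3 = -8) = -8 (attained at k = 1)
  C[0][1] = min over k of (A[0][0] + B[0][1] = 10 + 2 = 12, A[0][1] + B[1][1] = -5 + 5 = 0) = 0 (attained at k = 1)
  C[1][0] = min over k of (A[1][0] + B[0][0] = 3 + -1 = 2, A[1][1] + B[1][0] = 7 + -3 = 4) = 2 (attained at k = 0)
  C[1][1] = min over k of (A[1][0] + B[0][1] = 3 + 2 = 5, A[1][1] + B[1][1] = 7 + 5 = 12) = 5 (attained at k = 0)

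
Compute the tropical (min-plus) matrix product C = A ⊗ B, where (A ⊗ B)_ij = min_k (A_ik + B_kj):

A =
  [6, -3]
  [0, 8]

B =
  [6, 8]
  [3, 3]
A ⊗ B =
  [0, 0]
  [6, 8]

Apply the min-plus product entry-by-entry:
  C[0][0] = min over k of (A[0][0] + B[0][0] = 6 + 6 = 12, A[0][1] + B[1][0] = -3 + 3 = 0) = 0 (attained at k = 1)
  C[0][1] = min over k of (A[0][0] + B[0][1] = 6 + 8 = 14, A[0][1] + B[1][1] = -3 + 3 = 0) = 0 (attained at k = 1)
  C[1][0] = min over k of (A[1][0] + B[0][0] = 0 + 6 = 6, A[1][1] + B[1][0] = 8 + 3 = 11) = 6 (attained at k = 0)
  C[1][1] = min over k of (A[1][0] + B[0][1] = 0 + 8 = 8, A[1][1] + B[1][1] = 8 + 3 = 11) = 8 (attained at k = 0)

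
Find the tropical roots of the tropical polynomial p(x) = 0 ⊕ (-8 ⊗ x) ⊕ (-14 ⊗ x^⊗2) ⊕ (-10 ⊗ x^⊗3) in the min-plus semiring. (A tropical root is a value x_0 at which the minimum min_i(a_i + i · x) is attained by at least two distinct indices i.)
Roots: {-4, 6, 8}

Each tropical root is a break point of the lower envelope of the lines y = a_i + i · x (there are 4 lines, with slopes 0, 1, ..., 3). Only the lines that attain the minimum somewhere contribute to roots; other lines are dominated. Here the surviving (envelope) indices are i = 3, i = 2, i = 1, i = 0.
Intersections between consecutive envelope lines give the roots: for adjacent envelope indices i < j the intersection is x = (a_i − a_j) / (j − i). Reading off the sorted break points: {-4, 6, 8}.
Verification: at each break x_0, at least two indices attain the minimum of min_i(a_i + i · x_0).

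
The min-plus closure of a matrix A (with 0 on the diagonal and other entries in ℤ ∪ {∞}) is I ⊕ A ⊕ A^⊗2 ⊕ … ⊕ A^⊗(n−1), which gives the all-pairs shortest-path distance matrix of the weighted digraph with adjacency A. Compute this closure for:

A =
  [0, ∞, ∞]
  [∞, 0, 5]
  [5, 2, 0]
Closure =
  [0, ∞, ∞]
  [10, 0, 5]
  [5, 2, 0]

This is the Floyd-Warshall all-pairs shortest-path computation. For each intermediate vertex k = 0, 1, …, 2, update dist[i][j] ← min(dist[i][j], dist[i][k] + dist[k][j]). The final matrix gives, for each (i, j), the minimum total weight of any directed path from i to j (possibly empty when i = j).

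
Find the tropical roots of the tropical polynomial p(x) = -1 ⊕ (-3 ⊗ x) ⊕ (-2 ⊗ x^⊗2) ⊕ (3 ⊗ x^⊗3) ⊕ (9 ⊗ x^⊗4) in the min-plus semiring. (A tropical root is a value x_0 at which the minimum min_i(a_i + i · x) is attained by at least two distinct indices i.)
Roots: {-6, -5, -1, 2}

Each tropical root is a break point of the lower envelope of the lines y = a_i + i · x (there are 5 lines, with slopes 0, 1, ..., 4). Only the lines that attain the minimum somewhere contribute to roots; other lines are dominated. Here the surviving (envelope) indices are i = 4, i = 3, i = 2, i = 1, i = 0.
Intersections between consecutive envelope lines give the roots: for adjacent envelope indices i < j the intersection is x = (a_i − a_j) / (j − i). Reading off the sorted break points: {-6, -5, -1, 2}.
Verification: at each break x_0, at least two indices attain the minimum of min_i(a_i + i · x_0).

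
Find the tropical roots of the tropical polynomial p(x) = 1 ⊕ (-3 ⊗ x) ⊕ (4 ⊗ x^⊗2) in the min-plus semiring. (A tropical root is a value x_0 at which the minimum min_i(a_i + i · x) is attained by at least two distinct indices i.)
Roots: {-7, 4}

Each tropical root is a break point of the lower envelope of the lines y = a_i + i · x (there are 3 lines, with slopes 0, 1, ..., 2). Only the lines that attain the minimum somewhere contribute to roots; other lines are dominated. Here the surviving (envelope) indices are i = 2, i = 1, i = 0.
Intersections between consecutive envelope lines give the roots: for adjacent envelope indices i < j the intersection is x = (a_i − a_j) / (j − i). Reading off the sorted break points: {-7, 4}.
Verification: at each break x_0, at least two indices attain the minimum of min_i(a_i + i · x_0).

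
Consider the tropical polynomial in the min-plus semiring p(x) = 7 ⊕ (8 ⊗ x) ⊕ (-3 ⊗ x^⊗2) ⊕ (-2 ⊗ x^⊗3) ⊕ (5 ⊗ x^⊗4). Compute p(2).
p(2) = 1

A tropical monomial a ⊗ x^⊗i evaluates to a + i · x. Evaluating each term at x = 2:
  Term 0 contributes 7 + 0 · 2 = 7
  Term 1 contributes 8 + 1 · 2 = 10
  Term 2 contributes -3 + 2 · 2 = 1
  Term 3 contributes -2 + 3 · 2 = 4
  Term 4 contributes 5 + 4 · 2 = 13
p(2) = ⊕ of these = min[7, 10, 1, 4, 13] = 1.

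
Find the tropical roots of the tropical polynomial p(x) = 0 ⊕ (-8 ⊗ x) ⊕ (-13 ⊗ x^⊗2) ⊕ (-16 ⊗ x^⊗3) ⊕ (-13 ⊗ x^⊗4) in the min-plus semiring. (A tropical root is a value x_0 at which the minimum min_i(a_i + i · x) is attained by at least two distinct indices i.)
Roots: {-3, 3, 5, 8}

Each tropical root is a break point of the lower envelope of the lines y = a_i + i · x (there are 5 lines, with slopes 0, 1, ..., 4). Only the lines that attain the minimum somewhere contribute to roots; other lines are dominated. Here the surviving (envelope) indices are i = 4, i = 3, i = 2, i = 1, i = 0.
Intersections between consecutive envelope lines give the roots: for adjacent envelope indices i < j the intersection is x = (a_i − a_j) / (j − i). Reading off the sorted break points: {-3, 3, 5, 8}.
Verification: at each break x_0, at least two indices attain the minimum of min_i(a_i + i · x_0).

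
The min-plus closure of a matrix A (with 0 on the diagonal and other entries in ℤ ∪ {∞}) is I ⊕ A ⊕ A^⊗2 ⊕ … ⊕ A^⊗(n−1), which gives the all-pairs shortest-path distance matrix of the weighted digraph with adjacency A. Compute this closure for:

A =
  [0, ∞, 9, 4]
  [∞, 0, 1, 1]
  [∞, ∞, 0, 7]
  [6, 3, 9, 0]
Closure =
  [0, 7, 8, 4]
  [7, 0, 1, 1]
  [13, 10, 0, 7]
  [6, 3, 4, 0]

This is the Floyd-Warshall all-pairs shortest-path computation. For each intermediate vertex k = 0, 1, …, 3, update dist[i][j] ← min(dist[i][j], dist[i][k] + dist[k][j]). The final matrix gives, for each (i, j), the minimum total weight of any directed path from i to j (possibly empty when i = j).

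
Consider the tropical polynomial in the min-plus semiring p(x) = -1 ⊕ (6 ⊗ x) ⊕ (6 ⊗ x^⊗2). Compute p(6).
p(6) = -1

A tropical monomial a ⊗ x^⊗i evaluates to a + i · x. Evaluating each term at x = 6:
  Term 0 contributes -1 + 0 · 6 = -1
  Term 1 contributes 6 + 1 · 6 = 12
  Term 2 contributes 6 + 2 · 6 = 18
p(6) = ⊕ of these = min[-1, 12, 18] = -1.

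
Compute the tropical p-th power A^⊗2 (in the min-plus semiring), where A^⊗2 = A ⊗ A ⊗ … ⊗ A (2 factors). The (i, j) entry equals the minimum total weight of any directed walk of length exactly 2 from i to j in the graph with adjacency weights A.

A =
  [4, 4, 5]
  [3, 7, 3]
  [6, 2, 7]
A^⊗2 =
  [7, 7, 7]
  [7, 5, 8]
  [5, 9, 5]

Each entry (A^⊗2)_ij equals the minimum over all length-2 walks i = v_0 → v_1 → … → v_2 = j of Σ_t A[v_t][v_{t+1}]. For example, for (i, j) = (0, 2) we minimise over 3 possible intermediate vertex sequences; the minimum is 7, attained along the walk 0 → 1 → 2.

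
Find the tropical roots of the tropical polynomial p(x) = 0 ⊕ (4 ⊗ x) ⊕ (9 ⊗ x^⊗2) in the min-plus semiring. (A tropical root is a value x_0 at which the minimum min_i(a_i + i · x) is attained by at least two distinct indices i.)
Roots: {-5, -4}

Each tropical root is a break point of the lower envelope of the lines y = a_i + i · x (there are 3 lines, with slopes 0, 1, ..., 2). Only the lines that attain the minimum somewhere contribute to roots; other lines are dominated. Here the surviving (envelope) indices are i = 2, i = 1, i = 0.
Intersections between consecutive envelope lines give the roots: for adjacent envelope indices i < j the intersection is x = (a_i − a_j) / (j − i). Reading off the sorted break points: {-5, -4}.
Verification: at each break x_0, at least two indices attain the minimum of min_i(a_i + i · x_0).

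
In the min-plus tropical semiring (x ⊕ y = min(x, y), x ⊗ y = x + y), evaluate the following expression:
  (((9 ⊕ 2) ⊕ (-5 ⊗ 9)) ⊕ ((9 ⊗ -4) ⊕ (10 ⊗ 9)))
(((9 ⊕ 2) ⊕ (-5 ⊗ 9)) ⊕ ((9 ⊗ -4) ⊕ (10 ⊗ 9))) = 2

Expand innermost to outermost. Recall ⊕ takes the minimum of its arguments and ⊗ takes their sum. Working out the expression (((9 ⊕ 2) ⊕ (-5 ⊗ 9)) ⊕ ((9 ⊗ -4) ⊕ (10 ⊗ 9))) gives 2.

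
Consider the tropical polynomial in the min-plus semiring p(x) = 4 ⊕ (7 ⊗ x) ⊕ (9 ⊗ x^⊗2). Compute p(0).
p(0) = 4

A tropical monomial a ⊗ x^⊗i evaluates to a + i · x. Evaluating each term at x = 0:
  Term 0 contributes 4 + 0 · 0 = 4
  Term 1 contributes 7 + 1 · 0 = 7
  Term 2 contributes 9 + 2 · 0 = 9
p(0) = ⊕ of these = min[4, 7, 9] = 4.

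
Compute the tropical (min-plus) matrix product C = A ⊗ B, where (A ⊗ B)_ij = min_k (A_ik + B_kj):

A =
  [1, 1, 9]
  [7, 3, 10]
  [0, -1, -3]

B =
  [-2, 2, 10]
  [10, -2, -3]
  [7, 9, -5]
A ⊗ B =
  [-1, -1, -2]
  [5, 1, 0]
  [-2, -3, -8]

Apply the min-plus product entry-by-entry:
  C[0][0] = min over k of (A[0][0] + B[0][0] = 1 + -2 = -1, A[0][1] + B[1][0] = 1 + 10 = 11, A[0][2] + B[2][0] = 9 + 7 = 16) = -1 (attained at k = 0)
  C[0][1] = min over k of (A[0][0] + B[0][1] = 1 + 2 = 3, A[0][1] + B[1][1] = 1 + -2 = -1, A[0][2] + B[2][1] = 9 + 9 = 18) = -1 (attained at k = 1)
  C[0][2] = min over k of (A[0][0] + B[0][2] = 1 + 10 = 11, A[0][1] + B[1][2] = 1 + -3 = -2, A[0][2] + B[2][2] = 9 + -5 = 4) = -2 (attained at k = 1)
  C[1][0] = min over k of (A[1][0] + B[0][0] = 7 + -2 = 5, A[1][1] + B[1][0] = 3 + 10 = 13, A[1][2] + B[2][0] = 10 + 7 = 17) = 5 (attained at k = 0)
  C[1][1] = min over k of (A[1][0] + B[0][1] = 7 + 2 = 9, A[1][1] + B[1][1] = 3 + -2 = 1, A[1][2] + B[2][1] = 10 + 9 = 19) = 1 (attained at k = 1)
  C[1][2] = min over k of (A[1][0] + B[0][2] = 7 + 10 = 17, A[1][1] + B[1][2] = 3 + -3 = 0, A[1][2] + B[2][2] = 10 + -5 = 5) = 0 (attained at k = 1)
  C[2][0] = min over k of (A[2][0] + B[0][0] = 0 + -2 = -2, A[2][1] + B[1][0] = -1 + 10 = 9, A[2][2] + B[2][0] = -3 + 7 = 4) = -2 (attained at k = 0)
  C[2][1] = min over k of (A[2][0] + B[0][1] = 0 + 2 = 2, A[2][1] + B[1][1] = -1 + -2 = -3, A[2][2] + B[2][1] = -3 + 9 = 6) = -3 (attained at k = 1)
  C[2][2] = min over k of (A[2][0] + B[0][2] = 0 + 10 = 10, A[2][1] + B[1][2] = -1 + -3 = -4, A[2][2] + B[2][2] = -3 + -5 = -8) = -8 (attained at k = 2)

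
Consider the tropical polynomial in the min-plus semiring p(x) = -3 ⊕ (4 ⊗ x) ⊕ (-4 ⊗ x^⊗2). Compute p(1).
p(1) = -3

A tropical monomial a ⊗ x^⊗i evaluates to a + i · x. Evaluating each term at x = 1:
  Term 0 contributes -3 + 0 · 1 = -3
  Term 1 contributes 4 + 1 · 1 = 5
  Term 2 contributes -4 + 2 · 1 = -2
p(1) = ⊕ of these = min[-3, 5, -2] = -3.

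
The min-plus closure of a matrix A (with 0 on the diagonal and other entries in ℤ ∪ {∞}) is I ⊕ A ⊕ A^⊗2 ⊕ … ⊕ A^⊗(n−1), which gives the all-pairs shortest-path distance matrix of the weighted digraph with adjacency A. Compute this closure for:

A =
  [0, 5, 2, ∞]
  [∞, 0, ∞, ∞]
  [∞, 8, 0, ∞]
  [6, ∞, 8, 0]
Closure =
  [0, 5, 2, ∞]
  [∞, 0, ∞, ∞]
  [∞, 8, 0, ∞]
  [6, 11, 8, 0]

This is the Floyd-Warshall all-pairs shortest-path computation. For each intermediate vertex k = 0, 1, …, 3, update dist[i][j] ← min(dist[i][j], dist[i][k] + dist[k][j]). The final matrix gives, for each (i, j), the minimum total weight of any directed path from i to j (possibly empty when i = j).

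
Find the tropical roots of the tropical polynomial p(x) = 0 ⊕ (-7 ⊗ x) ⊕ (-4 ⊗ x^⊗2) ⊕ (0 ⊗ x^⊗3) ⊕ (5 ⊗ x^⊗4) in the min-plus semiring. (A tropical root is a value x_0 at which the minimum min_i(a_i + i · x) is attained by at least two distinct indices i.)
Roots: {-5, -4, -3, 7}

Each tropical root is a break point of the lower envelope of the lines y = a_i + i · x (there are 5 lines, with slopes 0, 1, ..., 4). Only the lines that attain the minimum somewhere contribute to roots; other lines are dominated. Here the surviving (envelope) indices are i = 4, i = 3, i = 2, i = 1, i = 0.
Intersections between consecutive envelope lines give the roots: for adjacent envelope indices i < j the intersection is x = (a_i − a_j) / (j − i). Reading off the sorted break points: {-5, -4, -3, 7}.
Verification: at each break x_0, at least two indices attain the minimum of min_i(a_i + i · x_0).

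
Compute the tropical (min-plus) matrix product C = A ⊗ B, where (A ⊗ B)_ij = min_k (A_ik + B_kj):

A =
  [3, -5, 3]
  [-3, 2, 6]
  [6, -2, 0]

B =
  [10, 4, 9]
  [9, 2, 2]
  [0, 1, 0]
A ⊗ B =
  [3, -3, -3]
  [6, 1, 4]
  [0, 0, 0]

Apply the min-plus product entry-by-entry:
  C[0][0] = min over k of (A[0][0] + B[0][0] = 3 + 10 = 13, A[0][1] + B[1][0] = -5 + 9 = 4, A[0][2] + B[2][0] = 3 + 0 = 3) = 3 (attained at k = 2)
  C[0][1] = min over k of (A[0][0] + B[0][1] = 3 + 4 = 7, A[0][1] + B[1][1] = -5 + 2 = -3, A[0][2] + B[2][1] = 3 + 1 = 4) = -3 (attained at k = 1)
  C[0][2] = min over k of (A[0][0] + B[0][2] = 3 + 9 = 12, A[0][1] + B[1][2] = -5 + 2 = -3, A[0][2] + B[2][2] = 3 + 0 = 3) = -3 (attained at k = 1)
  C[1][0] = min over k of (A[1][0] + B[0][0] = -3 + 10 = 7, A[1][1] + B[1][0] = 2 + 9 = 11, A[1][2] + B[2][0] = 6 + 0 = 6) = 6 (attained at k = 2)
  C[1][1] = min over k of (A[1][0] + B[0][1] = -3 + 4 = 1, A[1][1] + B[1][1] = 2 + 2 = 4, A[1][2] + B[2][1] = 6 + 1 = 7) = 1 (attained at k = 0)
  C[1][2] = min over k of (A[1][0] + B[0][2] = -3 + 9 = 6, A[1][1] + B[1][2] = 2 + 2 = 4, A[1][2] + B[2][2] = 6 + 0 = 6) = 4 (attained at k = 1)
  C[2][0] = min over k of (A[2][0] + B[0][0] = 6 + 10 = 16, A[2][1] + B[1][0] = -2 + 9 = 7, A[2][2] + B[2][0] = 0 + 0 = 0) = 0 (attained at k = 2)
  C[2][1] = min over k of (A[2][0] + B[0][1] = 6 + 4 = 10, A[2][1] + B[1][1] = -2 + 2 = 0, A[2][2] + B[2][1] = 0 + 1 = 1) = 0 (attained at k = 1)
  C[2][2] = min over k of (A[2][0] + B[0][2] = 6 + 9 = 15, A[2][1] + B[1][2] = -2 + 2 = 0, A[2][2] + B[2][2] = 0 + 0 = 0) = 0 (attained at k = 1)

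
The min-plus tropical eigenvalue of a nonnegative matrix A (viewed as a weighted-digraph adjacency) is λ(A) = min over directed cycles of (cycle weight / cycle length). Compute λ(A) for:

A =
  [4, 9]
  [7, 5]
λ(A) = 4

Enumerate directed cycles and compute their means (weight / length). Sample:
  cycle 0 → 0: weight = 4, length = 1, mean = 4/1 ≈ 4.000
  cycle 1 → 1: weight = 5, length = 1, mean = 5/1 ≈ 5.000
  cycle 0 → 1 → 0: weight = 16, length = 2, mean = 16/2 ≈ 8.000
  cycle 1 → 0 → 1: weight = 16, length = 2, mean = 16/2 ≈ 8.000
Minimum mean = 4.000, attained e.g. along the cycle 0 → 0 with weight 4 and length 1. So λ(A) = 4/1 = 4.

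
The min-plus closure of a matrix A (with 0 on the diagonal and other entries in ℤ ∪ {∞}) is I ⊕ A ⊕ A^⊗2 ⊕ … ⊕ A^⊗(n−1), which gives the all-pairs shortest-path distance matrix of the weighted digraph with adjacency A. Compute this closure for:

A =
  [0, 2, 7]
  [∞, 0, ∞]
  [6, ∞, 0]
Closure =
  [0, 2, 7]
  [∞, 0, ∞]
  [6, 8, 0]

This is the Floyd-Warshall all-pairs shortest-path computation. For each intermediate vertex k = 0, 1, …, 2, update dist[i][j] ← min(dist[i][j], dist[i][k] + dist[k][j]). The final matrix gives, for each (i, j), the minimum total weight of any directed path from i to j (possibly empty when i = j).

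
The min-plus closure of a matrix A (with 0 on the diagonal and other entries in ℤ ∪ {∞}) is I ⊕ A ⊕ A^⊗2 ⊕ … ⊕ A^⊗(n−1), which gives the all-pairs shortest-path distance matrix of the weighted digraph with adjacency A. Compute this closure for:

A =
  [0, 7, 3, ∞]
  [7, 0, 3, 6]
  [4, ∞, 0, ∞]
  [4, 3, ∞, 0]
Closure =
  [0, 7, 3, 13]
  [7, 0, 3, 6]
  [4, 11, 0, 17]
  [4, 3, 6, 0]

This is the Floyd-Warshall all-pairs shortest-path computation. For each intermediate vertex k = 0, 1, …, 3, update dist[i][j] ← min(dist[i][j], dist[i][k] + dist[k][j]). The final matrix gives, for each (i, j), the minimum total weight of any directed path from i to j (possibly empty when i = j).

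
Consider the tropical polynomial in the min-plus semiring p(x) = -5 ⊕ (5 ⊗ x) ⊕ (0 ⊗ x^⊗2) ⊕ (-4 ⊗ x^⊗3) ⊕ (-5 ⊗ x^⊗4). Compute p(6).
p(6) = -5

A tropical monomial a ⊗ x^⊗i evaluates to a + i · x. Evaluating each term at x = 6:
  Term 0 contributes -5 + 0 · 6 = -5
  Term 1 contributes 5 + 1 · 6 = 11
  Term 2 contributes 0 + 2 · 6 = 12
  Term 3 contributes -4 + 3 · 6 = 14
  Term 4 contributes -5 + 4 · 6 = 19
p(6) = ⊕ of these = min[-5, 11, 12, 14, 19] = -5.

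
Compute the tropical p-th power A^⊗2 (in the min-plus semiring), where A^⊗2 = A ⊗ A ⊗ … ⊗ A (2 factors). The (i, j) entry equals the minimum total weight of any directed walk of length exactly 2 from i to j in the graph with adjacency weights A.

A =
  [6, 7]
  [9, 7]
A^⊗2 =
  [12, 13]
  [15, 14]

Each entry (A^⊗2)_ij equals the minimum over all length-2 walks i = v_0 → v_1 → … → v_2 = j of Σ_t A[v_t][v_{t+1}]. For example, for (i, j) = (0, 1) we minimise over 2 possible intermediate vertex sequences; the minimum is 13, attained along the walk 0 → 0 → 1.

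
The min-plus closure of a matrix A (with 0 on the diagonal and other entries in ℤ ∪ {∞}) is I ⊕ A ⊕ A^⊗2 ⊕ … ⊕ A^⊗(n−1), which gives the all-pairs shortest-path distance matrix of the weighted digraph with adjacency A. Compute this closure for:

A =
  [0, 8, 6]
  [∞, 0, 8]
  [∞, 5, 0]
Closure =
  [0, 8, 6]
  [∞, 0, 8]
  [∞, 5, 0]

This is the Floyd-Warshall all-pairs shortest-path computation. For each intermediate vertex k = 0, 1, …, 2, update dist[i][j] ← min(dist[i][j], dist[i][k] + dist[k][j]). The final matrix gives, for each (i, j), the minimum total weight of any directed path from i to j (possibly empty when i = j).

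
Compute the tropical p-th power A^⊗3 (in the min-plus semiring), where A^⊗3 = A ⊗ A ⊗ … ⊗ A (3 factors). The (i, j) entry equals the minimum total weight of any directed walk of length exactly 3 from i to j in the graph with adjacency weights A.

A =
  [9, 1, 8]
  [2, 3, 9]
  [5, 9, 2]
A^⊗3 =
  [6, 4, 11]
  [5, 6, 12]
  [8, 8, 6]

Each entry (A^⊗3)_ij equals the minimum over all length-3 walks i = v_0 → v_1 → … → v_3 = j of Σ_t A[v_t][v_{t+1}]. For example, for (i, j) = (0, 2) we minimise over 9 possible intermediate vertex sequences; the minimum is 11, attained along the walk 0 → 1 → 0 → 2.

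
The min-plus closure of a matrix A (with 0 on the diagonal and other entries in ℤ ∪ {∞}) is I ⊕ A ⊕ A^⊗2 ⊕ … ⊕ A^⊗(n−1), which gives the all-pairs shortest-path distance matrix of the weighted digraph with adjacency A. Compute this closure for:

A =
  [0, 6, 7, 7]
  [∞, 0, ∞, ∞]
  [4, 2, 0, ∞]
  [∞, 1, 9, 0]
Closure =
  [0, 6, 7, 7]
  [∞, 0, ∞, ∞]
  [4, 2, 0, 11]
  [13, 1, 9, 0]

This is the Floyd-Warshall all-pairs shortest-path computation. For each intermediate vertex k = 0, 1, …, 3, update dist[i][j] ← min(dist[i][j], dist[i][k] + dist[k][j]). The final matrix gives, for each (i, j), the minimum total weight of any directed path from i to j (possibly empty when i = j).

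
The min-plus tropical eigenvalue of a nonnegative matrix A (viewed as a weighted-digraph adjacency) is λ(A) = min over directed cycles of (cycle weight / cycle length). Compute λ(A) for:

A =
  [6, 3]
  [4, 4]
λ(A) = 7/2

Enumerate directed cycles and compute their means (weight / length). Sample:
  cycle 0 → 0: weight = 6, length = 1, mean = 6/1 ≈ 6.000
  cycle 1 → 1: weight = 4, length = 1, mean = 4/1 ≈ 4.000
  cycle 0 → 1 → 0: weight = 7, length = 2, mean = 7/2 ≈ 3.500
  cycle 1 → 0 → 1: weight = 7, length = 2, mean = 7/2 ≈ 3.500
Minimum mean = 3.500, attained e.g. along the cycle 0 → 1 → 0 with weight 7 and length 2. So λ(A) = 7/2 = 7/2.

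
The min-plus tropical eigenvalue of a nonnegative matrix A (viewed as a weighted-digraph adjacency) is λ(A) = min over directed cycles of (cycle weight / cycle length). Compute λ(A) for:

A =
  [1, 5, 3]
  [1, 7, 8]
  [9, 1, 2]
λ(A) = 1

Enumerate directed cycles and compute their means (weight / length). Sample:
  cycle 0 → 0: weight = 1, length = 1, mean = 1/1 ≈ 1.000
  cycle 1 → 1: weight = 7, length = 1, mean = 7/1 ≈ 7.000
  cycle 2 → 2: weight = 2, length = 1, mean = 2/1 ≈ 2.000
  cycle 0 → 1 → 0: weight = 6, length = 2, mean = 6/2 ≈ 3.000
  cycle 0 → 2 → 0: weight = 12, length = 2, mean = 12/2 ≈ 6.000
  cycle 1 → 0 → 1: weight = 6, length = 2, mean = 6/2 ≈ 3.000
Minimum mean = 1.000, attained e.g. along the cycle 0 → 0 with weight 1 and length 1. So λ(A) = 1/1 = 1.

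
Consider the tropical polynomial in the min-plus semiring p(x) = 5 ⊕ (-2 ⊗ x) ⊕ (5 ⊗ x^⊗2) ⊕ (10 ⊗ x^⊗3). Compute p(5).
p(5) = 3

A tropical monomial a ⊗ x^⊗i evaluates to a + i · x. Evaluating each term at x = 5:
  Term 0 contributes 5 + 0 · 5 = 5
  Term 1 contributes -2 + 1 · 5 = 3
  Term 2 contributes 5 + 2 · 5 = 15
  Term 3 contributes 10 + 3 · 5 = 25
p(5) = ⊕ of these = min[5, 3, 15, 25] = 3.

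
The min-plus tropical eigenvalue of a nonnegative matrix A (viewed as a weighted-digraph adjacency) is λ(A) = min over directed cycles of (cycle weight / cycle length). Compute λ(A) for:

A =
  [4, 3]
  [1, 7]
λ(A) = 2

Enumerate directed cycles and compute their means (weight / length). Sample:
  cycle 0 → 0: weight = 4, length = 1, mean = 4/1 ≈ 4.000
  cycle 1 → 1: weight = 7, length = 1, mean = 7/1 ≈ 7.000
  cycle 0 → 1 → 0: weight = 4, length = 2, mean = 4/2 ≈ 2.000
  cycle 1 → 0 → 1: weight = 4, length = 2, mean = 4/2 ≈ 2.000
Minimum mean = 2.000, attained e.g. along the cycle 0 → 1 → 0 with weight 4 and length 2. So λ(A) = 4/2 = 2.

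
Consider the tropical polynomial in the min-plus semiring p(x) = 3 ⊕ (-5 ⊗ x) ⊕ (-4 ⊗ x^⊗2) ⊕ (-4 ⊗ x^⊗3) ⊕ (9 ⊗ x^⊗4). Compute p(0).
p(0) = -5

A tropical monomial a ⊗ x^⊗i evaluates to a + i · x. Evaluating each term at x = 0:
  Term 0 contributes 3 + 0 · 0 = 3
  Term 1 contributes -5 + 1 · 0 = -5
  Term 2 contributes -4 + 2 · 0 = -4
  Term 3 contributes -4 + 3 · 0 = -4
  Term 4 contributes 9 + 4 · 0 = 9
p(0) = ⊕ of these = min[3, -5, -4, -4, 9] = -5.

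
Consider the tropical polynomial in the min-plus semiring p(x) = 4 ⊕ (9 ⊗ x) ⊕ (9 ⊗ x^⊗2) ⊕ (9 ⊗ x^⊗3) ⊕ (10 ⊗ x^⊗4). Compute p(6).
p(6) = 4

A tropical monomial a ⊗ x^⊗i evaluates to a + i · x. Evaluating each term at x = 6:
  Term 0 contributes 4 + 0 · 6 = 4
  Term 1 contributes 9 + 1 · 6 = 15
  Term 2 contributes 9 + 2 · 6 = 21
  Term 3 contributes 9 + 3 · 6 = 27
  Term 4 contributes 10 + 4 · 6 = 34
p(6) = ⊕ of these = min[4, 15, 21, 27, 34] = 4.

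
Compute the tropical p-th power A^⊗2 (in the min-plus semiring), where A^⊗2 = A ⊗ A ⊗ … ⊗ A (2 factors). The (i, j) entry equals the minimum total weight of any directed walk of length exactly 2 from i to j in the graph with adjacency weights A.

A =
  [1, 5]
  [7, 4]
A^⊗2 =
  [2, 6]
  [8, 8]

Each entry (A^⊗2)_ij equals the minimum over all length-2 walks i = v_0 → v_1 → … → v_2 = j of Σ_t A[v_t][v_{t+1}]. For example, for (i, j) = (0, 1) we minimise over 2 possible intermediate vertex sequences; the minimum is 6, attained along the walk 0 → 0 → 1.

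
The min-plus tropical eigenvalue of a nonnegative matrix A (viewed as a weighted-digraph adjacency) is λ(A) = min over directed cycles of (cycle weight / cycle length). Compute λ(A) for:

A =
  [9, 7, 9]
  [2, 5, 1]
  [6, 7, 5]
λ(A) = 4

Enumerate directed cycles and compute their means (weight / length). Sample:
  cycle 0 → 0: weight = 9, length = 1, mean = 9/1 ≈ 9.000
  cycle 1 → 1: weight = 5, length = 1, mean = 5/1 ≈ 5.000
  cycle 2 → 2: weight = 5, length = 1, mean = 5/1 ≈ 5.000
  cycle 0 → 1 → 0: weight = 9, length = 2, mean = 9/2 ≈ 4.500
  cycle 0 → 2 → 0: weight = 15, length = 2, mean = 15/2 ≈ 7.500
  cycle 1 → 0 → 1: weight = 9, length = 2, mean = 9/2 ≈ 4.500
Minimum mean = 4.000, attained e.g. along the cycle 1 → 2 → 1 with weight 8 and length 2. So λ(A) = 8/2 = 4.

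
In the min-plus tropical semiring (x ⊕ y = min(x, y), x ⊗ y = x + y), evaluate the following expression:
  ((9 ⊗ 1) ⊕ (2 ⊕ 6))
((9 ⊗ 1) ⊕ (2 ⊕ 6)) = 2

Expand innermost to outermost. Recall ⊕ takes the minimum of its arguments and ⊗ takes their sum. Working out the expression ((9 ⊗ 1) ⊕ (2 ⊕ 6)) gives 2.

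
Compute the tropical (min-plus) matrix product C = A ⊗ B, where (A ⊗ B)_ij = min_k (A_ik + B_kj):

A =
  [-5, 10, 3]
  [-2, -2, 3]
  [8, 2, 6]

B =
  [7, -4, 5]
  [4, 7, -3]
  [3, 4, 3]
A ⊗ B =
  [2, -9, 0]
  [2, -6, -5]
  [6, 4, -1]

Apply the min-plus product entry-by-entry:
  C[0][0] = min over k of (A[0][0] + B[0][0] = -5 + 7 = 2, A[0][1] + B[1][0] = 10 + 4 = 14, A[0][2] + B[2][0] = 3 + 3 = 6) = 2 (attained at k = 0)
  C[0][1] = min over k of (A[0][0] + B[0][1] = -5 + -4 = -9, A[0][1] + B[1][1] = 10 + 7 = 17, A[0][2] + B[2][1] = 3 + 4 = 7) = -9 (attained at k = 0)
  C[0][2] = min over k of (A[0][0] + B[0][2] = -5 + 5 = 0, A[0][1] + B[1][2] = 10 + -3 = 7, A[0][2] + B[2][2] = 3 + 3 = 6) = 0 (attained at k = 0)
  C[1][0] = min over k of (A[1][0] + B[0][0] = -2 + 7 = 5, A[1][1] + B[1][0] = -2 + 4 = 2, A[1][2] + B[2][0] = 3 + 3 = 6) = 2 (attained at k = 1)
  C[1][1] = min over k of (A[1][0] + B[0][1] = -2 + -4 = -6, A[1][1] + B[1][1] = -2 + 7 = 5, A[1][2] + B[2][1] = 3 + 4 = 7) = -6 (attained at k = 0)
  C[1][2] = min over k of (A[1][0] + B[0][2] = -2 + 5 = 3, A[1][1] + B[1][2] = -2 + -3 = -5, A[1][2] + B[2][2] = 3 + 3 = 6) = -5 (attained at k = 1)
  C[2][0] = min over k of (A[2][0] + B[0][0] = 8 + 7 = 15, A[2][1] + B[1][0] = 2 + 4 = 6, A[2][2] + B[2][0] = 6 + 3 = 9) = 6 (attained at k = 1)
  C[2][1] = min over k of (A[2][0] + B[0][1] = 8 + -4 = 4, A[2][1] + B[1][1] = 2 + 7 = 9, A[2][2] + B[2][1] = 6 + 4 = 10) = 4 (attained at k = 0)
  C[2][2] = min over k of (A[2][0] + B[0][2] = 8 + 5 = 13, A[2][1] + B[1][2] = 2 + -3 = -1, A[2][2] + B[2][2] = 6 + 3 = 9) = -1 (attained at k = 1)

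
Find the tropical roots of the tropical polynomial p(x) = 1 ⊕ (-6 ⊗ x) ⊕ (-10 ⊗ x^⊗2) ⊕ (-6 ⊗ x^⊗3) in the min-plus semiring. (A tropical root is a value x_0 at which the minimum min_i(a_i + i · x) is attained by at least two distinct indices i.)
Roots: {-4, 4, 7}

Each tropical root is a break point of the lower envelope of the lines y = a_i + i · x (there are 4 lines, with slopes 0, 1, ..., 3). Only the lines that attain the minimum somewhere contribute to roots; other lines are dominated. Here the surviving (envelope) indices are i = 3, i = 2, i = 1, i = 0.
Intersections between consecutive envelope lines give the roots: for adjacent envelope indices i < j the intersection is x = (a_i − a_j) / (j − i). Reading off the sorted break points: {-4, 4, 7}.
Verification: at each break x_0, at least two indices attain the minimum of min_i(a_i + i · x_0).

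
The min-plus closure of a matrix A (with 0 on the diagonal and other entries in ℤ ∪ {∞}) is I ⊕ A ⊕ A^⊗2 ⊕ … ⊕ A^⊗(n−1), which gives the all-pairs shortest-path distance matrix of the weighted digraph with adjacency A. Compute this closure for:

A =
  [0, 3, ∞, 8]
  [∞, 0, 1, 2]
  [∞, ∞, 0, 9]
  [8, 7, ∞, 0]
Closure =
  [0, 3, 4, 5]
  [10, 0, 1, 2]
  [17, 16, 0, 9]
  [8, 7, 8, 0]

This is the Floyd-Warshall all-pairs shortest-path computation. For each intermediate vertex k = 0, 1, …, 3, update dist[i][j] ← min(dist[i][j], dist[i][k] + dist[k][j]). The final matrix gives, for each (i, j), the minimum total weight of any directed path from i to j (possibly empty when i = j).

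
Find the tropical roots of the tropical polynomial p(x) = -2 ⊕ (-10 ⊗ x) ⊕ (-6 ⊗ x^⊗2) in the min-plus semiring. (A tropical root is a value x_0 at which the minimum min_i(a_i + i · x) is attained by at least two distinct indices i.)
Roots: {-4, 8}

Each tropical root is a break point of the lower envelope of the lines y = a_i + i · x (there are 3 lines, with slopes 0, 1, ..., 2). Only the lines that attain the minimum somewhere contribute to roots; other lines are dominated. Here the surviving (envelope) indices are i = 2, i = 1, i = 0.
Intersections between consecutive envelope lines give the roots: for adjacent envelope indices i < j the intersection is x = (a_i − a_j) / (j − i). Reading off the sorted break points: {-4, 8}.
Verification: at each break x_0, at least two indices attain the minimum of min_i(a_i + i · x_0).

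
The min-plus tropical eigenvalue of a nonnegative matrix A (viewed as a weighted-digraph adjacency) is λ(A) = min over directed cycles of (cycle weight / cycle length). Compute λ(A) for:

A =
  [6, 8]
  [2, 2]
λ(A) = 2

Enumerate directed cycles and compute their means (weight / length). Sample:
  cycle 0 → 0: weight = 6, length = 1, mean = 6/1 ≈ 6.000
  cycle 1 → 1: weight = 2, length = 1, mean = 2/1 ≈ 2.000
  cycle 0 → 1 → 0: weight = 10, length = 2, mean = 10/2 ≈ 5.000
  cycle 1 → 0 → 1: weight = 10, length = 2, mean = 10/2 ≈ 5.000
Minimum mean = 2.000, attained e.g. along the cycle 1 → 1 with weight 2 and length 1. So λ(A) = 2/1 = 2.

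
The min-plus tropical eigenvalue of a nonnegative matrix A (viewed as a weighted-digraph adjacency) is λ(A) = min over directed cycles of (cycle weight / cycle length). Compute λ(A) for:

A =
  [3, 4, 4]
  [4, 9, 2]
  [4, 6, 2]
λ(A) = 2

Enumerate directed cycles and compute their means (weight / length). Sample:
  cycle 0 → 0: weight = 3, length = 1, mean = 3/1 ≈ 3.000
  cycle 1 → 1: weight = 9, length = 1, mean = 9/1 ≈ 9.000
  cycle 2 → 2: weight = 2, length = 1, mean = 2/1 ≈ 2.000
  cycle 0 → 1 → 0: weight = 8, length = 2, mean = 8/2 ≈ 4.000
  cycle 0 → 2 → 0: weight = 8, length = 2, mean = 8/2 ≈ 4.000
  cycle 1 → 0 → 1: weight = 8, length = 2, mean = 8/2 ≈ 4.000
Minimum mean = 2.000, attained e.g. along the cycle 2 → 2 with weight 2 and length 1. So λ(A) = 2/1 = 2.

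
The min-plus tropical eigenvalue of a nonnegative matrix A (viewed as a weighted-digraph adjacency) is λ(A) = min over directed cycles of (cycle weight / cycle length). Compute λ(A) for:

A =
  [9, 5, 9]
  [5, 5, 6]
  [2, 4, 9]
λ(A) = 13/3

Enumerate directed cycles and compute their means (weight / length). Sample:
  cycle 0 → 0: weight = 9, length = 1, mean = 9/1 ≈ 9.000
  cycle 1 → 1: weight = 5, length = 1, mean = 5/1 ≈ 5.000
  cycle 2 → 2: weight = 9, length = 1, mean = 9/1 ≈ 9.000
  cycle 0 → 1 → 0: weight = 10, length = 2, mean = 10/2 ≈ 5.000
  cycle 0 → 2 → 0: weight = 11, length = 2, mean = 11/2 ≈ 5.500
  cycle 1 → 0 → 1: weight = 10, length = 2, mean = 10/2 ≈ 5.000
Minimum mean = 4.333, attained e.g. along the cycle 0 → 1 → 2 → 0 with weight 13 and length 3. So λ(A) = 13/3 = 13/3.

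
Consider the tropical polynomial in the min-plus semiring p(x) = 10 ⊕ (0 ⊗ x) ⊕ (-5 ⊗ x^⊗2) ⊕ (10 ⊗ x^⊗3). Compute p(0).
p(0) = -5

A tropical monomial a ⊗ x^⊗i evaluates to a + i · x. Evaluating each term at x = 0:
  Term 0 contributes 10 + 0 · 0 = 10
  Term 1 contributes 0 + 1 · 0 = 0
  Term 2 contributes -5 + 2 · 0 = -5
  Term 3 contributes 10 + 3 · 0 = 10
p(0) = ⊕ of these = min[10, 0, -5, 10] = -5.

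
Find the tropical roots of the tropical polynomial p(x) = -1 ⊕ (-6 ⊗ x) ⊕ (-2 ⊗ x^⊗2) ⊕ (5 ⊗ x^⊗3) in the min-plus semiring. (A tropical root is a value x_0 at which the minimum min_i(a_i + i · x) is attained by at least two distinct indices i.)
Roots: {-7, -4, 5}

Each tropical root is a break point of the lower envelope of the lines y = a_i + i · x (there are 4 lines, with slopes 0, 1, ..., 3). Only the lines that attain the minimum somewhere contribute to roots; other lines are dominated. Here the surviving (envelope) indices are i = 3, i = 2, i = 1, i = 0.
Intersections between consecutive envelope lines give the roots: for adjacent envelope indices i < j the intersection is x = (a_i − a_j) / (j − i). Reading off the sorted break points: {-7, -4, 5}.
Verification: at each break x_0, at least two indices attain the minimum of min_i(a_i + i · x_0).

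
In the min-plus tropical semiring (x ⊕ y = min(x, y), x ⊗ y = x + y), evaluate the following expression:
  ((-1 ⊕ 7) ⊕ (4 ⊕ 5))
((-1 ⊕ 7) ⊕ (4 ⊕ 5)) = -1

Expand innermost to outermost. Recall ⊕ takes the minimum of its arguments and ⊗ takes their sum. Working out the expression ((-1 ⊕ 7) ⊕ (4 ⊕ 5)) gives -1.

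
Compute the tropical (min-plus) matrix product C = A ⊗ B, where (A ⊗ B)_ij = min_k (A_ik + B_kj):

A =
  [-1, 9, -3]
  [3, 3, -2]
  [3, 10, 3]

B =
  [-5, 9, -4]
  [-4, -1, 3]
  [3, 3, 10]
A ⊗ B =
  [-6, 0, -5]
  [-2, 1, -1]
  [-2, 6, -1]

Apply the min-plus product entry-by-entry:
  C[0][0] = min over k of (A[0][0] + B[0][0] = -1 + -5 = -6, A[0][1] + B[1][0] = 9 + -4 = 5, A[0][2] + B[2][0] = -3 + 3 = 0) = -6 (attained at k = 0)
  C[0][1] = min over k of (A[0][0] + B[0][1] = -1 + 9 = 8, A[0][1] + B[1][1] = 9 + -1 = 8, A[0][2] + B[2][1] = -3 + 3 = 0) = 0 (attained at k = 2)
  C[0][2] = min over k of (A[0][0] + B[0][2] = -1 + -4 = -5, A[0][1] + B[1][2] = 9 + 3 = 12, A[0][2] + B[2][2] = -3 + 10 = 7) = -5 (attained at k = 0)
  C[1][0] = min over k of (A[1][0] + B[0][0] = 3 + -5 = -2, A[1][1] + B[1][0] = 3 + -4 = -1, A[1][2] + B[2][0] = -2 + 3 = 1) = -2 (attained at k = 0)
  C[1][1] = min over k of (A[1][0] + B[0][1] = 3 + 9 = 12, A[1][1] + B[1][1] = 3 + -1 = 2, A[1][2] + B[2][1] = -2 + 3 = 1) = 1 (attained at k = 2)
  C[1][2] = min over k of (A[1][0] + B[0][2] = 3 + -4 = -1, A[1][1] + B[1][2] = 3 + 3 = 6, A[1][2] + B[2][2] = -2 + 10 = 8) = -1 (attained at k = 0)
  C[2][0] = min over k of (A[2][0] + B[0][0] = 3 + -5 = -2, A[2][1] + B[1][0] = 10 + -4 = 6, A[2][2] + B[2][0] = 3 + 3 = 6) = -2 (attained at k = 0)
  C[2][1] = min over k of (A[2][0] + B[0][1] = 3 + 9 = 12, A[2][1] + B[1][1] = 10 + -1 = 9, A[2][2] + B[2][1] = 3 + 3 = 6) = 6 (attained at k = 2)
  C[2][2] = min over k of (A[2][0] + B[0][2] = 3 + -4 = -1, A[2][1] + B[1][2] = 10 + 3 = 13, A[2][2] + B[2][2] = 3 + 10 = 13) = -1 (attained at k = 0)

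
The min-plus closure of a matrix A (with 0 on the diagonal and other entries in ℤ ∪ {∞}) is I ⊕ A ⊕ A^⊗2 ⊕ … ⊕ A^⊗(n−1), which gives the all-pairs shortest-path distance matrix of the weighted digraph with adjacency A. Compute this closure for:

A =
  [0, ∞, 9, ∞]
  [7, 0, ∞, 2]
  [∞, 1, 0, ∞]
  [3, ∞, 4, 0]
Closure =
  [0, 10, 9, 12]
  [5, 0, 6, 2]
  [6, 1, 0, 3]
  [3, 5, 4, 0]

This is the Floyd-Warshall all-pairs shortest-path computation. For each intermediate vertex k = 0, 1, …, 3, update dist[i][j] ← min(dist[i][j], dist[i][k] + dist[k][j]). The final matrix gives, for each (i, j), the minimum total weight of any directed path from i to j (possibly empty when i = j).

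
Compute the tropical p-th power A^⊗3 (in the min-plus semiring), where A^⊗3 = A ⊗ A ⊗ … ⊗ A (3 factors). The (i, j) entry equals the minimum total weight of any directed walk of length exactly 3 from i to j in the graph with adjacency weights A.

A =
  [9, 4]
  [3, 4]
A^⊗3 =
  [11, 11]
  [10, 11]

Each entry (A^⊗3)_ij equals the minimum over all length-3 walks i = v_0 → v_1 → … → v_3 = j of Σ_t A[v_t][v_{t+1}]. For example, for (i, j) = (0, 1) we minimise over 4 possible intermediate vertex sequences; the minimum is 11, attained along the walk 0 → 1 → 0 → 1.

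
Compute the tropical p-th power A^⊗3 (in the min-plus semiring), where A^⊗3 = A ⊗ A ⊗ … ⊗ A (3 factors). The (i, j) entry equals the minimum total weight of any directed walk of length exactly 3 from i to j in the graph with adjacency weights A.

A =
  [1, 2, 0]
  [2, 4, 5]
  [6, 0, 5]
A^⊗3 =
  [2, 1, 2]
  [4, 2, 3]
  [3, 4, 2]

Each entry (A^⊗3)_ij equals the minimum over all length-3 walks i = v_0 → v_1 → … → v_3 = j of Σ_t A[v_t][v_{t+1}]. For example, for (i, j) = (0, 2) we minimise over 9 possible intermediate vertex sequences; the minimum is 2, attained along the walk 0 → 0 → 0 → 2.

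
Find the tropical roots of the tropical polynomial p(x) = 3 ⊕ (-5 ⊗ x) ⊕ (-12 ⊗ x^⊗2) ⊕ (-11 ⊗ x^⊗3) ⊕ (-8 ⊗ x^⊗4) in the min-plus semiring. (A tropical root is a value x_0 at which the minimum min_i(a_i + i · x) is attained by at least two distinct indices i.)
Roots: {-3, -1, 7, 8}

Each tropical root is a break point of the lower envelope of the lines y = a_i + i · x (there are 5 lines, with slopes 0, 1, ..., 4). Only the lines that attain the minimum somewhere contribute to roots; other lines are dominated. Here the surviving (envelope) indices are i = 4, i = 3, i = 2, i = 1, i = 0.
Intersections between consecutive envelope lines give the roots: for adjacent envelope indices i < j the intersection is x = (a_i − a_j) / (j − i). Reading off the sorted break points: {-3, -1, 7, 8}.
Verification: at each break x_0, at least two indices attain the minimum of min_i(a_i + i · x_0).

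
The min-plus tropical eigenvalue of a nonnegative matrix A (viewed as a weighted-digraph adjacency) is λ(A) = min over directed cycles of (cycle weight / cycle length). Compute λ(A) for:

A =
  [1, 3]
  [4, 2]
λ(A) = 1

Enumerate directed cycles and compute their means (weight / length). Sample:
  cycle 0 → 0: weight = 1, length = 1, mean = 1/1 ≈ 1.000
  cycle 1 → 1: weight = 2, length = 1, mean = 2/1 ≈ 2.000
  cycle 0 → 1 → 0: weight = 7, length = 2, mean = 7/2 ≈ 3.500
  cycle 1 → 0 → 1: weight = 7, length = 2, mean = 7/2 ≈ 3.500
Minimum mean = 1.000, attained e.g. along the cycle 0 → 0 with weight 1 and length 1. So λ(A) = 1/1 = 1.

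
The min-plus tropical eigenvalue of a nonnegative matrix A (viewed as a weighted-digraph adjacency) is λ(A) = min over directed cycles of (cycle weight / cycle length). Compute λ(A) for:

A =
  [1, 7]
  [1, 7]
λ(A) = 1

Enumerate directed cycles and compute their means (weight / length). Sample:
  cycle 0 → 0: weight = 1, length = 1, mean = 1/1 ≈ 1.000
  cycle 1 → 1: weight = 7, length = 1, mean = 7/1 ≈ 7.000
  cycle 0 → 1 → 0: weight = 8, length = 2, mean = 8/2 ≈ 4.000
  cycle 1 → 0 → 1: weight = 8, length = 2, mean = 8/2 ≈ 4.000
Minimum mean = 1.000, attained e.g. along the cycle 0 → 0 with weight 1 and length 1. So λ(A) = 1/1 = 1.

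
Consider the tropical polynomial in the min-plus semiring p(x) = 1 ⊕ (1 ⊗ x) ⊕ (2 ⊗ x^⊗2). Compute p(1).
p(1) = 1

A tropical monomial a ⊗ x^⊗i evaluates to a + i · x. Evaluating each term at x = 1:
  Term 0 contributes 1 + 0 · 1 = 1
  Term 1 contributes 1 + 1 · 1 = 2
  Term 2 contributes 2 + 2 · 1 = 4
p(1) = ⊕ of these = min[1, 2, 4] = 1.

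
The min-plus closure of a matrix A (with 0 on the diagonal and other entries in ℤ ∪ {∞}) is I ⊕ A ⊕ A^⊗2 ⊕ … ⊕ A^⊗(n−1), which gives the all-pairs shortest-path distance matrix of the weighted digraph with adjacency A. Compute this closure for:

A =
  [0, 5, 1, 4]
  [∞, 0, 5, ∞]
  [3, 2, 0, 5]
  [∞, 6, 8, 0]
Closure =
  [0, 3, 1, 4]
  [8, 0, 5, 10]
  [3, 2, 0, 5]
  [11, 6, 8, 0]

This is the Floyd-Warshall all-pairs shortest-path computation. For each intermediate vertex k = 0, 1, …, 3, update dist[i][j] ← min(dist[i][j], dist[i][k] + dist[k][j]). The final matrix gives, for each (i, j), the minimum total weight of any directed path from i to j (possibly empty when i = j).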